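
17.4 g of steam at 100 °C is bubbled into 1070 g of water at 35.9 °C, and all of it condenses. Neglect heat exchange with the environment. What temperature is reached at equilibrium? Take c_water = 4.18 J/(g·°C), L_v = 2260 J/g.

T_f ≈ 45.6 °C

Energy balance with sensible and latent terms:
steam→water at 100 °C releases m L_v = 17.4·2260 = 39324; condensate cools 100→T: 17.4·4.18·(T − 100) = 72.73(T − 100); water warms: 1070·4.18·(T − 35.9) = 4472.6(T − 35.9)
4545.3 T = 39324 + 7273.2 + 160566 = 207164
T ≈ 45.58 °C, under the boiling point, so the assumption holds.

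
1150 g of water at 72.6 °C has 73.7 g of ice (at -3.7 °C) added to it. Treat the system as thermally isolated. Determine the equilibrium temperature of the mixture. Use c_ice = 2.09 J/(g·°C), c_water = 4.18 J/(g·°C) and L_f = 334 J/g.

Heat gained plus heat lost sum to zero:
ice -3.7→0 °C: 73.7·2.09·3.7 = 569.92; latent heat to melt: 73.7·334 = 24616; meltwater 0→T: 73.7·4.18·T = 308.07 T; water: 4807(T − 72.6)
5115.1 T = 348988 − 25186 = 323802
T ≈ 63.30 °C — above 0 °C, consistent with complete melting.

T_f ≈ 63.3 °C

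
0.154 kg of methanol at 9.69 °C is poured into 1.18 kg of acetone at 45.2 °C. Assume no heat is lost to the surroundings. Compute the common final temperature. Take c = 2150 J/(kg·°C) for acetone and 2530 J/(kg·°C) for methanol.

T_f ≈ 40.5 °C

Let T be the final temperature. ΣQ_i = 0:
1.18×2150×(T − 45.2) + 0.154×2530×(T − 9.69) = 0
2926.6 T = 118448
T = 118448 / 2926.6 = 40.5 °C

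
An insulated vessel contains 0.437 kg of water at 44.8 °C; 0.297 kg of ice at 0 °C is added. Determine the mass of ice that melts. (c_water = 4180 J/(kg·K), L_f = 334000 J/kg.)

Cooling the water to 0 °C releases 0.437·4180·44.8 = 81834 J.
Fully melting the ice requires m_ice L_f = 0.297·334000 = 99198 J.
That's not enough to melt it all — equilibrium is at 0 °C with ice remaining.
Mass melted = 81834/334000 ≈ 0.245 kg.

m_melted ≈ 0.245 kg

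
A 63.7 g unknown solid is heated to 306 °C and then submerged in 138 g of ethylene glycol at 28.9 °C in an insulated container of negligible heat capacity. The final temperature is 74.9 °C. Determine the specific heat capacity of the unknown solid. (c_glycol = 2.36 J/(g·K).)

c ≈ 1.02 J/(g·K)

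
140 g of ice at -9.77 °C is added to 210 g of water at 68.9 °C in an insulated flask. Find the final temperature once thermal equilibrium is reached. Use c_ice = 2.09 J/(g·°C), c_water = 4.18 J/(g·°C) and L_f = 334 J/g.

T_f ≈ 7.4 °C

Let T be the final temperature. ΣQ_i = 0:
ice -9.77→0 °C: 140·2.09·9.77 = 2858.7; latent heat to melt: 140·334 = 46760; warm the meltwater: 585.2 T; water: 877.8(T − 68.9)
1463 T = 60480 − 49619 = 10862
T ≈ 7.42 °C. Since T > 0 °C, the all-ice-melts assumption holds.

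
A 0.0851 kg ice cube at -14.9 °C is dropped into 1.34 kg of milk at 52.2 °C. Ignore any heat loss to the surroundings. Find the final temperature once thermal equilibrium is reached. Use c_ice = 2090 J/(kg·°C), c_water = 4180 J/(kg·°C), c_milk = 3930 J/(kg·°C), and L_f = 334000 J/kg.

T_f ≈ 43.4 °C

Heat gained plus heat lost sum to zero:
ice -14.9→0 °C: 0.0851×2090×14.9 = 2650.1; latent heat to melt: 0.0851×334000 = 28423; meltwater 0→T: 0.0851×4180×T = 355.72 T; milk: 5266.2(T − 52.2)
5621.9 T = 274896 − 31073 = 243822
T ≈ 43.37 °C. Since T > 0 °C, the all-ice-melts assumption holds.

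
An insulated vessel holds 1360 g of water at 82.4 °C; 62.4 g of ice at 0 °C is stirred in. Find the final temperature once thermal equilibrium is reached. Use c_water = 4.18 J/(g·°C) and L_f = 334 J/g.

Energy balance with sensible and latent terms:
latent heat to melt: 62.4×334 = 20842
  warm the meltwater: 260.83 T
  water: 5684.8(T − 82.4)
5945.6 T = 468428 − 20842 = 447586
T ≈ 75.28 °C. Since T > 0 °C, the all-ice-melts assumption holds.

T_f ≈ 75.3 °C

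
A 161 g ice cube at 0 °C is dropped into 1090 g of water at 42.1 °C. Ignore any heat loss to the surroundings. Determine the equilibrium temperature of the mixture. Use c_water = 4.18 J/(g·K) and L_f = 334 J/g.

T_f ≈ 26.4 °C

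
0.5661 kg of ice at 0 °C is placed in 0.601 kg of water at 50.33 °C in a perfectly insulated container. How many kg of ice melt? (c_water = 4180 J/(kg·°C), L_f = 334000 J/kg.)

m_melted ≈ 0.379 kg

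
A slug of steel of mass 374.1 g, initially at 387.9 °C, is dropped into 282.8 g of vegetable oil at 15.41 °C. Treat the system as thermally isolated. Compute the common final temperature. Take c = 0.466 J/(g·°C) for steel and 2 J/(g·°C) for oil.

With ΣQ=0 the equilibrium temperature is the m·c-weighted mean:
T_f = (174.33·387.9 + 565.6·15.41) / (174.33 + 565.6)
    = 76339 / 739.93 ≈ 103.17 °C

T_f ≈ 103.2 °C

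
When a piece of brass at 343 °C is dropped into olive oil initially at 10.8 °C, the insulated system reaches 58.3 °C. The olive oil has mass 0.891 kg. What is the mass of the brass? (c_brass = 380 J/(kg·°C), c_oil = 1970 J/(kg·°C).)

m ≈ 0.771 kg

Net heat exchanged in the isolated system is zero:
m×380×(58.3 − 343) + 0.891×1970×(58.3 − 10.8) = 0
-108186 m = -83375
m = -83375/-108186 ≈ 0.7707 kg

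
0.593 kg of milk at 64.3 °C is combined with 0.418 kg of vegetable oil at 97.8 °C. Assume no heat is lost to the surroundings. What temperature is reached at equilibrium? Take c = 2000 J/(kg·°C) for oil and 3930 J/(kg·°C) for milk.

Setting the total heat transfer to zero:
0.418*2000*(T − 97.8) + 0.593*3930*(T − 64.3) = 0
836(T − 97.8) + 2330.5(T − 64.3) = 0
(836 + 2330.5) T = 836*97.8 + 2330.5*64.3
T = 231611/3166.5 ≈ 73.14 °C

T_f ≈ 73.1 °C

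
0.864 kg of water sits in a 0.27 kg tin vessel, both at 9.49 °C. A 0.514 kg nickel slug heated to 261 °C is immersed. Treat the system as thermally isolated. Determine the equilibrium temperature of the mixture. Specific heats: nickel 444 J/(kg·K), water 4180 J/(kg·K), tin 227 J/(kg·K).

Net heat exchanged in the isolated system is zero:
0.514*444*(T − 261) + 0.864*4180*(T − 9.49) + 0.27*227*(T − 9.49) = 0
228.22(T − 261) + 3611.5(T − 9.49) + 61.29(T − 9.49) = 0
3901 T = 94419
T = 94419/3901 ≈ 24.20 °C

T_f ≈ 24.2 °C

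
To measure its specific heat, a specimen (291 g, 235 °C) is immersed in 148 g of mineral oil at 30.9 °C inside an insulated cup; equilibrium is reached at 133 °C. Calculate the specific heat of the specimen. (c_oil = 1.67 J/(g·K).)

Heat gained plus heat lost sum to zero:
291×c×(133 − 235) + 148×1.67×(133 − 30.9) = 0
-29682 c = -25235
c = -25235/-29682 ≈ 0.8502 J/(g·K)

c ≈ 0.85 J/(g·K)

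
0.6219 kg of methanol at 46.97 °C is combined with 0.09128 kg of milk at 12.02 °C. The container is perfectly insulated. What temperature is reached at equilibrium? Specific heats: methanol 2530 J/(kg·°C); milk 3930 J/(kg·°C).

T_f ≈ 40.5 °C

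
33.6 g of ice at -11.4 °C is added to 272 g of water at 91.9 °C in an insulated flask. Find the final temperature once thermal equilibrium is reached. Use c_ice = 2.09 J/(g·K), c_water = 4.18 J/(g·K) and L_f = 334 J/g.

T_f ≈ 72.4 °C

Energy conservation, ΣQ = 0:
warm ice to 0 °C: 33.6·2.09·(0 − (-11.4)) = 800.55; latent heat to melt: 33.6·334 = 11222; warm the meltwater: 140.45 T; water cools: 272·4.18·(T − 91.9) = 1137(T − 91.9)
1277.4 T = 104487 − 12023 = 92464
T ≈ 72.38 °C (positive, so assuming full melt was valid).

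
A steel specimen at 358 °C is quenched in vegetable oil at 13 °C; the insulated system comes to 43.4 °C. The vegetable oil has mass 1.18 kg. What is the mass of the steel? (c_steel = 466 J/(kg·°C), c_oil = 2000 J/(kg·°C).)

m ≈ 0.489 kg

Setting the total heat transfer to zero:
m·466·(43.4 − 358) + 1.18·2000·(43.4 − 13) = 0
-146604 m = -71744
m = -71744/-146604 ≈ 0.4894 kg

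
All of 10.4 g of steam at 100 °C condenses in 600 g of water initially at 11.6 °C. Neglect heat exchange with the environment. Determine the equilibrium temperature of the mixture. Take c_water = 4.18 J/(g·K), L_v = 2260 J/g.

Heat gained plus heat lost sum to zero:
condense steam: −10.4·2260 = −23504
  condensed water 100 °C→T: 43.47(T − 100)
  original water: 2508(T − 11.6)
2551.5 T = 23504 + 4347.2 + 29093 = 56944
T ≈ 22.32 °C (< 100 °C, so full condensation is consistent).

T_f ≈ 22.3 °C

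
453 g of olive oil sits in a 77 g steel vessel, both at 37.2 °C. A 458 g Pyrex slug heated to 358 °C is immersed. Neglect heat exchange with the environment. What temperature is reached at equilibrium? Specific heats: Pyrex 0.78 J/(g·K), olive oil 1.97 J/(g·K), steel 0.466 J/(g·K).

T_f ≈ 126.3 °C

Conservation of energy gives ΣQ = 0:
458·0.78·(T − 358) + 453·1.97·(T − 37.2) + 77·0.466·(T − 37.2) = 0
(357.24 + 892.41 + 35.88) T = 357.24·358 + 892.41·37.2 + 35.88·37.2
T = 162424/1285.5 ≈ 126.35 °C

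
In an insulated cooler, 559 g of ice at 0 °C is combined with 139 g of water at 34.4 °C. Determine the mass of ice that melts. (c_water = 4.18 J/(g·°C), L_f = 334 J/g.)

m_melted ≈ 59.8 g

Water can give up m c ΔT = 139×4.18×34.4 = 19987 J before reaching 0 °C.
Fully melting the ice requires m_ice L_f = 559×334 = 186706 J.
19987 J < 186706 J, so only part of the ice melts and the system sits at 0 °C.
m_melted×334 = 19987  ⇒  m_melted ≈ 59.84 g.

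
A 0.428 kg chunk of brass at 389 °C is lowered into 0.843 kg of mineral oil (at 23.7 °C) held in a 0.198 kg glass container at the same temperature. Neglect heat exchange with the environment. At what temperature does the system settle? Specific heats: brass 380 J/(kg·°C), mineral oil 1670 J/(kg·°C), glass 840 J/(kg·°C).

T_f ≈ 57.9 °C

Setting the total heat transfer to zero:
0.428×380×(T − 389) + 0.843×1670×(T − 23.7) + 0.198×840×(T − 23.7) = 0
1736.8 T = 100574
T ≈ 57.91 °C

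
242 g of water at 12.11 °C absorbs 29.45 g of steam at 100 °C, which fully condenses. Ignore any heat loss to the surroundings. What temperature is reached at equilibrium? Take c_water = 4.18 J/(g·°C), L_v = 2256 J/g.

T_f ≈ 80.2 °C

Sum of m c ΔT and latent-heat terms is zero:
condense steam: −29.45·2256 = −66439; condensed water 100 °C→T: 123.1(T − 100); water warms: 242·4.18·(T − 12.11) = 1011.6(T − 12.11)
1134.7 T = 66439 + 12310 + 12250 = 90999
T ≈ 80.20 °C, under the boiling point, so the assumption holds.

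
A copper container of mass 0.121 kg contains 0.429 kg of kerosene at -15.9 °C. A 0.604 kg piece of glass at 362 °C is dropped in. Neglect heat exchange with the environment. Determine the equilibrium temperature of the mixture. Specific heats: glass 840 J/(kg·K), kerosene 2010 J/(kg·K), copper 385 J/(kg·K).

Net heat exchanged in the isolated system is zero:
0.604×840×(T − 362) + 0.429×2010×(T − (-15.9)) + 0.121×385×(T − (-15.9)) = 0
507.36(T − 362) + 862.29(T − (-15.9)) + 46.59(T − (-15.9)) = 0
1416.2 T = 169213
T = 169213/1416.2 ≈ 119.48 °C

T_f ≈ 119.5 °C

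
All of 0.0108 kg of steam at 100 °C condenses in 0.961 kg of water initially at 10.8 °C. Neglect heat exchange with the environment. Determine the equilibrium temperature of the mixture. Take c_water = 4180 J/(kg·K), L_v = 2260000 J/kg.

T_f ≈ 17.8 °C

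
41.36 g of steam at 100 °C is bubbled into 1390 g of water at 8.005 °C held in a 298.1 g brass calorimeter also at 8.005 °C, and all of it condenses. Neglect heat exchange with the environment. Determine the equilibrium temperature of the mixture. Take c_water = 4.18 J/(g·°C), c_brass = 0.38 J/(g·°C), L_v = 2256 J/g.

Sum of m c ΔT and latent-heat terms is zero:
steam→water at 100 °C releases m L_v = 41.36×2256 = 93308
  condensed water 100 °C→T: 172.88(T − 100)
  original water: 5810.2(T − 8.005)
  brass cup: 298.1×0.38×(T − 8.005) = 113.28(T − 8.005)
6096.4 T = 93308 + 17288 + 47417 = 158014
T ≈ 25.92 °C — below 100 °C, confirming all the steam condensed.

T_f ≈ 25.9 °C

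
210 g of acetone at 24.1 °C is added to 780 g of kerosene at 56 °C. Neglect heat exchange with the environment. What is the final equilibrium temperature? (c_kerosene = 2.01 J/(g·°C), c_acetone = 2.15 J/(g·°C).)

T_f = Σ m_i c_i T_i / Σ m_i c_i:
T_f = (1567.8*56 + 451.5*24.1) / (1567.8 + 451.5)
    = 98678 / 2019.3 ≈ 48.87 °C

T_f ≈ 48.9 °C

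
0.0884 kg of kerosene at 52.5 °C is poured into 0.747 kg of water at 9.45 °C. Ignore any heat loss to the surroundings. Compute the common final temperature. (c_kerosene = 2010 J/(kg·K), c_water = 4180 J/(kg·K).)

T_f ≈ 11.8 °C

T_f = Σ m_i c_i T_i / Σ m_i c_i:
T_f = (177.68*52.5 + 3122.5*9.45) / (177.68 + 3122.5)
    = 38836 / 3300.1 ≈ 11.77 °C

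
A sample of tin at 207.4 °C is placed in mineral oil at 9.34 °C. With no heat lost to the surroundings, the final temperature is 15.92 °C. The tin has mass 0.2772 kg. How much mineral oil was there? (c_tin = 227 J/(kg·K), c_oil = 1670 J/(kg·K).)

Taking heat into each body as positive, Σ m c ΔT = 0:
0.2772×227×(15.92 − 207.4) + m×1670×(15.92 − 9.34) = 0
10989 m = 12049
m = 12049/10989 ≈ 1.096 kg

m ≈ 1.1 kg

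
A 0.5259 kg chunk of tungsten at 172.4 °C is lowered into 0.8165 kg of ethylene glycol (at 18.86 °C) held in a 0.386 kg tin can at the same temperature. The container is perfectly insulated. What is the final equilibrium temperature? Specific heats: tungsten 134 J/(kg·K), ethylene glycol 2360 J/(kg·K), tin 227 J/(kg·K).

T_f ≈ 24.0 °C

With ΣQ=0 the equilibrium temperature is the m·c-weighted mean:
T_f = (70.47·172.4 + 1926.9·18.86 + 87.62·18.86) / (70.47 + 1926.9 + 87.62)
    = 50144 / 2085 ≈ 24.05 °C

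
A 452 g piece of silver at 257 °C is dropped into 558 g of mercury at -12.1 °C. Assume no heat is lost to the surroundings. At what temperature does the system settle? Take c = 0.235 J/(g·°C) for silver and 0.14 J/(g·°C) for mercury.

T_f ≈ 143.0 °C

|Q_silver| = |Q_mercury|:
452·0.235·(257 − T) = 558·0.14·(T − (-12.1))
106.22(257 − T) = 78.12(T − (-12.1))
184.34 T = 26353  ⇒  T ≈ 142.96 °C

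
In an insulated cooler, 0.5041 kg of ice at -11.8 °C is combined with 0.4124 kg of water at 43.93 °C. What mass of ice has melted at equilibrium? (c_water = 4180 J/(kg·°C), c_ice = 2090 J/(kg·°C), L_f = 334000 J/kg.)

m_melted ≈ 0.19 kg

Cooling the water to 0 °C releases 0.4124·4180·43.93 = 75728 J.
Warming the ice to 0 °C takes 0.5041·2090·11.8 = 12432 J, leaving 63296 J for melting.
To melt every bit of ice: 0.5041·334000 = 168369 J.
Since 63296 < 168369 J, not all the ice melts; equilibrium is at 0 °C.
m_melt = 63296 / L_f = 0.1895 kg.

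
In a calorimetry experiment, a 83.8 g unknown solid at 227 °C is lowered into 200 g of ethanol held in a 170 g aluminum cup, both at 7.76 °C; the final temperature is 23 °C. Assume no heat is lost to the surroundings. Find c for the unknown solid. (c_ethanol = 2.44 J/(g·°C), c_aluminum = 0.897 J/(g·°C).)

c ≈ 0.571 J/(g·°C)

Setting the total heat transfer to zero:
83.8×c×(23 − 227) + 200×2.44×(23 − 7.76) + 170×0.897×(23 − 7.76) = 0
-17095 c = -9761.1
c = -9761.1/-17095 ≈ 0.571 J/(g·°C)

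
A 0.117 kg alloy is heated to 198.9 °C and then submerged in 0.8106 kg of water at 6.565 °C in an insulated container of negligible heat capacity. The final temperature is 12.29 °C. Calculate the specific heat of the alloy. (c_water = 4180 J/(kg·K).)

c ≈ 888 J/(kg·K)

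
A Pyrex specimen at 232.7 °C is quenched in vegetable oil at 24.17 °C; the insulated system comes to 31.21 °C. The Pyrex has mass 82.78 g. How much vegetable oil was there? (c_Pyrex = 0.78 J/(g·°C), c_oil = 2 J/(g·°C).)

m ≈ 924 g

Conservation of energy gives ΣQ = 0:
82.78·0.78·(31.21 − 232.7) + m·2·(31.21 − 24.17) = 0
14.08 m = 13010
m = 13010/14.08 ≈ 924 g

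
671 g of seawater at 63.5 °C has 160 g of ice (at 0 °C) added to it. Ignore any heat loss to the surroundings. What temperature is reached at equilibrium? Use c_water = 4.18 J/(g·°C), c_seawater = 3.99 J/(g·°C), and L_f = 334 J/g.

T_f ≈ 34.8 °C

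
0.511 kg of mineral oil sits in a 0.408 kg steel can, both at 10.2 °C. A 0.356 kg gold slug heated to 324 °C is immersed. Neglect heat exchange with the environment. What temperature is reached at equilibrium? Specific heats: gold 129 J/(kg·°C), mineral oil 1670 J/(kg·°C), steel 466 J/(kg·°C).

T_f ≈ 23.4 °C

Taking heat into each body as positive, Σ m c ΔT = 0:
0.356·129·(T − 324) + 0.511·1670·(T − 10.2) + 0.408·466·(T − 10.2) = 0
45.92(T − 324) + 853.37(T − 10.2) + 190.13(T − 10.2) = 0
(45.92 + 853.37 + 190.13) T = 45.92·324 + 853.37·10.2 + 190.13·10.2
T = 25523/1089.4 ≈ 23.43 °C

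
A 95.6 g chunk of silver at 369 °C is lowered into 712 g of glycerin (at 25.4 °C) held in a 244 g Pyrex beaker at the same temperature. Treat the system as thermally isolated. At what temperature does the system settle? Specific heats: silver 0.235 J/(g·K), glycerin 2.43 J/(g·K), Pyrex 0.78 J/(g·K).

T_f ≈ 29.4 °C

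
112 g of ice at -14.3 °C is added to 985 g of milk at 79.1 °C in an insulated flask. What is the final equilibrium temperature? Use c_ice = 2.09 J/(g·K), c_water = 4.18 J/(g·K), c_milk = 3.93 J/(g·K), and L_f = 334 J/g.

T_f ≈ 61.2 °C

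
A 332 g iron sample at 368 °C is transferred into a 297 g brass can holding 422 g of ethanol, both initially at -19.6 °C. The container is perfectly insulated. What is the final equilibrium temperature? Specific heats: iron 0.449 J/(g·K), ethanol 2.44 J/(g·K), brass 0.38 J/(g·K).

T_f ≈ 25.1 °C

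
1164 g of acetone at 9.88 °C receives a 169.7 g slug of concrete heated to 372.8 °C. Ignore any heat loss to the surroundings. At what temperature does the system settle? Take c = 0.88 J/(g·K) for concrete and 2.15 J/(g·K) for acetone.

Let T be the final temperature. ΣQ_i = 0:
169.7·0.88·(T − 372.8) + 1164·2.15·(T − 9.88) = 0
149.34(T − 372.8) + 2502.6(T − 9.88) = 0
2651.9 T = 80398
T = 80398/2651.9 ≈ 30.32 °C

T_f ≈ 30.3 °C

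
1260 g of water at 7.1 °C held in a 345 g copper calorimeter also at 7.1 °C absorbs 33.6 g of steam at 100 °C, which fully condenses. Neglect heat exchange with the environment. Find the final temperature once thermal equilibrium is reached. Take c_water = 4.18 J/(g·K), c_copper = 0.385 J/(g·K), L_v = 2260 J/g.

T_f ≈ 23.2 °C

Sum of m c ΔT and latent-heat terms is zero:
condense steam: −33.6·2260 = −75936
  condensate cools 100→T: 33.6·4.18·(T − 100) = 140.45(T − 100)
  water warms: 1260·4.18·(T − 7.1) = 5266.8(T − 7.1)
  copper cup: 345·0.385·(T − 7.1) = 132.83(T − 7.1)
5540.1 T = 75936 + 14045 + 38337 = 128318
T ≈ 23.16 °C, under the boiling point, so the assumption holds.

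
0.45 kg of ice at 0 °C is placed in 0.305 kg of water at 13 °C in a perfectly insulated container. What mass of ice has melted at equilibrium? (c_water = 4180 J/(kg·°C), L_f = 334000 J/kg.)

m_melted ≈ 0.0496 kg

Water can give up m c ΔT = 0.305·4180·13 = 16574 J before reaching 0 °C.
Melting all 0.45 kg of ice would need 0.45·334000 = 150300 J.
16574 J < 150300 J, so only part of the ice melts and the system sits at 0 °C.
m_melt = 16574 / L_f = 0.04962 kg.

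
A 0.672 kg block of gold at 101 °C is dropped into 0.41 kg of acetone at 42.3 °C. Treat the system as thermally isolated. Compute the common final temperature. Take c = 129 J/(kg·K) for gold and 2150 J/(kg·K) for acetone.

T_f ≈ 47.6 °C

Heat gained plus heat lost sum to zero:
0.672·129·(T − 101) + 0.41·2150·(T − 42.3) = 0
86.69(T − 101) + 881.5(T − 42.3) = 0
968.19 T = 46043
T = 46043/968.19 ≈ 47.56 °C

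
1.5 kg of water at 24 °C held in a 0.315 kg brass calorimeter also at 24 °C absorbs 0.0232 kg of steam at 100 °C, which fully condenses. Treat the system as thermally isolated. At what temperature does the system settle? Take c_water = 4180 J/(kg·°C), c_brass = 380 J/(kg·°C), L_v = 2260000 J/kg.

Setting the total heat transfer to zero:
latent heat released on condensation: 0.0232·2260000 = 52432; condensed water 100 °C→T: 96.98(T − 100); water warms: 1.5·4180·(T − 24) = 6270(T − 24); cup: 119.7(T − 24)
6486.7 T = 52432 + 9697.6 + 153353 = 215482
T ≈ 33.22 °C (< 100 °C, so full condensation is consistent).

T_f ≈ 33.2 °C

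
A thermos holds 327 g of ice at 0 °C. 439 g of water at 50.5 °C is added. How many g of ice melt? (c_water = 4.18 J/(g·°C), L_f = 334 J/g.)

Water can give up m c ΔT = 439·4.18·50.5 = 92669 J before reaching 0 °C.
Melting all 327 g of ice would need 327·334 = 109218 J.
92669 J < 109218 J, so only part of the ice melts and the system sits at 0 °C.
m_melted·334 = 92669  ⇒  m_melted ≈ 277.5 g.

m_melted ≈ 277 g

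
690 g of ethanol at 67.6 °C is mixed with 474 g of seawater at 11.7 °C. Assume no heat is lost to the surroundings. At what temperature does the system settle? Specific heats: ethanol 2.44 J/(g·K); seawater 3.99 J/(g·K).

T_f is the heat-capacity-weighted average of the initial temperatures:
T_f = (1683.6×67.6 + 1891.3×11.7) / (1683.6 + 1891.3)
    = 135939 / 3574.9 ≈ 38.03 °C

T_f ≈ 38.0 °C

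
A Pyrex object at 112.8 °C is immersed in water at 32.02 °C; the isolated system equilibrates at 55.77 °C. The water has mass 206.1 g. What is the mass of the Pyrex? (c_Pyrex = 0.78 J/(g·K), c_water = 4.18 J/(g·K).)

m ≈ 460 g

Heat lost by the Pyrex = heat gained by the water:
m·0.78·(112.8 − 55.77) = 206.1·4.18·(55.77 − 32.02)
44.48 m = 20461  ⇒  m ≈ 460 g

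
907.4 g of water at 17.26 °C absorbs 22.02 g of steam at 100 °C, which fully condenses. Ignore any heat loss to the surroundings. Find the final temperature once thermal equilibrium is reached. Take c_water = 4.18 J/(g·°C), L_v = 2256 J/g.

Conservation of energy gives ΣQ = 0:
condense steam: −22.02×2256 = −49677
  condensate cools 100→T: 22.02×4.18×(T − 100) = 92.04(T − 100)
  water warms: 907.4×4.18×(T − 17.26) = 3792.9(T − 17.26)
3885 T = 49677 + 9204.4 + 65466 = 124347
T ≈ 32.01 °C — below 100 °C, confirming all the steam condensed.

T_f ≈ 32.0 °C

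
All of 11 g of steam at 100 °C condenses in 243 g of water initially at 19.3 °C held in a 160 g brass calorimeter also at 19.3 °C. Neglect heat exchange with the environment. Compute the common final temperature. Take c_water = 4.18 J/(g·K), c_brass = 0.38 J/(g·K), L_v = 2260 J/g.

T_f ≈ 44.8 °C

Let T be the final temperature. ΣQ_i = 0:
latent heat released on condensation: 11·2260 = 24860
  condensate cools 100→T: 11·4.18·(T − 100) = 45.98(T − 100)
  original water: 1015.7(T − 19.3)
  brass cup: 160·0.38·(T − 19.3) = 60.8(T − 19.3)
1122.5 T = 24860 + 4598 + 20777 = 50235
T ≈ 44.75 °C — below 100 °C, confirming all the steam condensed.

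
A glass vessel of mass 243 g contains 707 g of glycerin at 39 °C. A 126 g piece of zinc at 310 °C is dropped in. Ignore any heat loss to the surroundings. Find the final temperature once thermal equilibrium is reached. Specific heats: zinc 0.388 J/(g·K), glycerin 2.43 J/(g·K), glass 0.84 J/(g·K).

T_f ≈ 45.7 °C

T_f = Σ m_i c_i T_i / Σ m_i c_i:
T_f = (48.89*310 + 1718*39 + 204.12*39) / (48.89 + 1718 + 204.12)
    = 90118 / 1971 ≈ 45.72 °C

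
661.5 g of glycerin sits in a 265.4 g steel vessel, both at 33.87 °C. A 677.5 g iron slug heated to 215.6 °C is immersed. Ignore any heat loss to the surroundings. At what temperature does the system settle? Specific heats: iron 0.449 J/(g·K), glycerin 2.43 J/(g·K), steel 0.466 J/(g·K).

T_f ≈ 61.0 °C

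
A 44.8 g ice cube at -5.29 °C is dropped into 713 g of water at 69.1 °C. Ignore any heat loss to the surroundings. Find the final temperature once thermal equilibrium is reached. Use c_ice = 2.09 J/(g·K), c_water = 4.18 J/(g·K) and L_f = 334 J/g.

Sum of m c ΔT and latent-heat terms is zero:
warm ice to 0 °C: 44.8×2.09×(0 − (-5.29)) = 495.31; melt ice: 44.8×334 = 14963; warm the meltwater: 187.26 T; water: 2980.3(T − 69.1)
3167.6 T = 205941 − 15459 = 190483
T ≈ 60.13 °C (positive, so assuming full melt was valid).

T_f ≈ 60.1 °C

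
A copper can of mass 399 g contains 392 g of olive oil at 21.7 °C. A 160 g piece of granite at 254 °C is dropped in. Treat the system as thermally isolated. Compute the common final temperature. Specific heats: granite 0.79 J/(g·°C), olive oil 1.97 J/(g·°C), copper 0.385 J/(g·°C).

Heat gained plus heat lost sum to zero:
160·0.79·(T − 254) + 392·1.97·(T − 21.7) + 399·0.385·(T − 21.7) = 0
126.4(T − 254) + 772.24(T − 21.7) + 153.62(T − 21.7) = 0
(126.4 + 772.24 + 153.62) T = 126.4·254 + 772.24·21.7 + 153.62·21.7
T ≈ 49.60 °C

T_f ≈ 49.6 °C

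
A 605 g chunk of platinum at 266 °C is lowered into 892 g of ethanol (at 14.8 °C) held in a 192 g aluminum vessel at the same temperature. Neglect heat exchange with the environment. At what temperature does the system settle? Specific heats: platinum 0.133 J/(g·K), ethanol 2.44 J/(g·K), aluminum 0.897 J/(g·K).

T_f ≈ 23.1 °C

Energy conservation, ΣQ = 0:
605×0.133×(T − 266) + 892×2.44×(T − 14.8) + 192×0.897×(T − 14.8) = 0
2429.2 T = 56165
T = 56165 / 2429.2 = 23.1 °C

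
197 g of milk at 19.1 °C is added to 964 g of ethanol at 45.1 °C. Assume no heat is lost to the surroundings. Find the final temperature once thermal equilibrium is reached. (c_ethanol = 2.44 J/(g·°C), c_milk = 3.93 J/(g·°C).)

T_f ≈ 38.7 °C

Taking heat into each body as positive, Σ m c ΔT = 0:
964·2.44·(T − 45.1) + 197·3.93·(T − 19.1) = 0
3126.4 T = 120870
T = 120870/3126.4 ≈ 38.66 °C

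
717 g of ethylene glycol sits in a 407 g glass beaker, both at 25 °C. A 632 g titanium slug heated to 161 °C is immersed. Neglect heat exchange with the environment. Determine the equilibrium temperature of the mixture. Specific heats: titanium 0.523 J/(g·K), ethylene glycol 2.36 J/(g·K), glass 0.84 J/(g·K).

Energy conservation, ΣQ = 0:
632×0.523×(T − 161) + 717×2.36×(T − 25) + 407×0.84×(T − 25) = 0
330.54(T − 161) + 1692.1(T − 25) + 341.88(T − 25) = 0
(330.54 + 1692.1 + 341.88) T = 330.54×161 + 1692.1×25 + 341.88×25
T ≈ 44.01 °C

T_f ≈ 44.0 °C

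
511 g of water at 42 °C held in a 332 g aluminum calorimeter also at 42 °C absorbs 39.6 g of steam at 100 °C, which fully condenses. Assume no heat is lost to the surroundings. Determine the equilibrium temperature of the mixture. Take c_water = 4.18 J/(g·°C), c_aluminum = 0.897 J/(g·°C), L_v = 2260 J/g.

T_f ≈ 80.1 °C

Setting the total heat transfer to zero:
steam→water at 100 °C releases m L_v = 39.6·2260 = 89496; condensed water 100 °C→T: 165.53(T − 100); water warms: 511·4.18·(T − 42) = 2136(T − 42); cup: 297.8(T − 42)
2599.3 T = 89496 + 16553 + 102219 = 208268
T ≈ 80.12 °C (< 100 °C, so full condensation is consistent).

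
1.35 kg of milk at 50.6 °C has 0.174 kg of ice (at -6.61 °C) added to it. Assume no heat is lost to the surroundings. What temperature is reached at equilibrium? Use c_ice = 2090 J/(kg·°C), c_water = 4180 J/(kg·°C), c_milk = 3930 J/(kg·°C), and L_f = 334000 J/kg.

Conservation of energy gives ΣQ = 0:
ice -6.61→0 °C: 0.174·2090·6.61 = 2403.8
  latent heat to melt: 0.174·334000 = 58116
  meltwater 0→T: 0.174·4180·T = 727.32 T
  milk cools: 1.35·3930·(T − 50.6) = 5305.5(T − 50.6)
6032.8 T = 268458 − 60520 = 207939
T ≈ 34.47 °C — above 0 °C, consistent with complete melting.

T_f ≈ 34.5 °C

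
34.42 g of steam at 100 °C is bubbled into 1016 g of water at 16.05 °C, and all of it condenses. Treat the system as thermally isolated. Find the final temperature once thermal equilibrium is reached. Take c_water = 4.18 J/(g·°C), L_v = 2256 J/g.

Let T be the final temperature. ΣQ_i = 0:
latent heat released on condensation: 34.42×2256 = 77652; condensate cools 100→T: 34.42×4.18×(T − 100) = 143.88(T − 100); water warms: 1016×4.18×(T − 16.05) = 4246.9(T − 16.05)
4390.8 T = 77652 + 14388 + 68162 = 160202
T ≈ 36.49 °C (< 100 °C, so full condensation is consistent).

T_f ≈ 36.5 °C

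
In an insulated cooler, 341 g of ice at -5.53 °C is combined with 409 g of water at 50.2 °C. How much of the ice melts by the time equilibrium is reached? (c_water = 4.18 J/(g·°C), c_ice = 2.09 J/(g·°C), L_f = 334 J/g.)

m_melted ≈ 245 g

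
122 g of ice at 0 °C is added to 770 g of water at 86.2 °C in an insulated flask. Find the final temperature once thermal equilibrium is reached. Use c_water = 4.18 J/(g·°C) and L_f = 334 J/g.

T_f ≈ 63.5 °C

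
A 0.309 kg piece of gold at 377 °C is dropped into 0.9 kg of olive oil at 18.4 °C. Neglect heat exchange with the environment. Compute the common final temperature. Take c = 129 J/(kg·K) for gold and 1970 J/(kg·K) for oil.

Set heat shed by the hot body equal to heat absorbed by the cold body:
0.309*129*(377 − T) = 0.9*1970*(T − 18.4)
39.86(377 − T) = 1773(T − 18.4)
1812.9 T = 47651  ⇒  T ≈ 26.28 °C

T_f ≈ 26.3 °C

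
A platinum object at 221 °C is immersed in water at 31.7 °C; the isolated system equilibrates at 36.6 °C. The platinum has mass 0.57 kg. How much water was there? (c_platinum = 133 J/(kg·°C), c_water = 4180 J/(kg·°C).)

m ≈ 0.683 kg

Heat lost by the platinum = heat gained by the water:
0.57×133×(221 − 36.6) = m×4180×(36.6 − 31.7)
20482 m = 13979  ⇒  m ≈ 0.6825 kg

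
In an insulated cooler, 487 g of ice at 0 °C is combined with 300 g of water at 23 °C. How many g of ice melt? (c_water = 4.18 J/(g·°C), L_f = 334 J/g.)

Water can give up m c ΔT = 300·4.18·23 = 28842 J before reaching 0 °C.
To melt every bit of ice: 487·334 = 162658 J.
28842 J < 162658 J, so only part of the ice melts and the system sits at 0 °C.
m_melted·334 = 28842  ⇒  m_melted ≈ 86.35 g.

m_melted ≈ 86.4 g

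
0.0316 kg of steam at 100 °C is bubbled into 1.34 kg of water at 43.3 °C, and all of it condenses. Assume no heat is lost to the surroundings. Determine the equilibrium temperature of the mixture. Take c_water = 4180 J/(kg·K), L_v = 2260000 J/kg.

Sum of m c ΔT and latent-heat terms is zero:
steam→water at 100 °C releases m L_v = 0.0316·2260000 = 71416
  condensed water 100 °C→T: 132.09(T − 100)
  original water: 5601.2(T − 43.3)
5733.3 T = 71416 + 13209 + 242532 = 327157
T ≈ 57.06 °C (< 100 °C, so full condensation is consistent).

T_f ≈ 57.1 °C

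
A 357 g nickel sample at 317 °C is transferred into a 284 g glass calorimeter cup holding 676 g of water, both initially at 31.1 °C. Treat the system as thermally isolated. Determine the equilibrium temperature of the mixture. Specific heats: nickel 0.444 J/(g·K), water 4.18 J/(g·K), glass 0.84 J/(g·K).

T_f ≈ 45.2 °C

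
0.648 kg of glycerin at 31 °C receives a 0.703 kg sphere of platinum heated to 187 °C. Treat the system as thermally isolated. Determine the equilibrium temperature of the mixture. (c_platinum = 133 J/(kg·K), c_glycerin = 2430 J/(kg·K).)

Net heat exchanged in the isolated system is zero:
0.703×133×(T − 187) + 0.648×2430×(T − 31) = 0
(93.5 + 1574.6) T = 93.5×187 + 1574.6×31
T ≈ 39.74 °C

T_f ≈ 39.7 °C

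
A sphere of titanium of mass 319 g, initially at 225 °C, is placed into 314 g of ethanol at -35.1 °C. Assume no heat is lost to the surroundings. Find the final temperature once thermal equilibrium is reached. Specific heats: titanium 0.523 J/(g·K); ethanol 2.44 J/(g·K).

T_f ≈ 11.4 °C

Heat gained plus heat lost sum to zero:
319·0.523·(T − 225) + 314·2.44·(T − (-35.1)) = 0
166.84(T − 225) + 766.16(T − (-35.1)) = 0
933 T = 10646
T = 10646 / 933 = 11.4 °C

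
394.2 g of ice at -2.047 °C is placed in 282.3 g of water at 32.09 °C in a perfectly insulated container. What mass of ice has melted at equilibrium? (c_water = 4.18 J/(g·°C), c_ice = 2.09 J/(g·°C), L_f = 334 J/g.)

m_melted ≈ 108 g

Heat available from the water dropping to 0 °C: 282.3·4.18·32.09 = 37867 J.
Of that, 394.2·2.09·2.047 = 1686.5 J goes to bring the ice to 0 °C, leaving 36180 J.
Melting all 394.2 g of ice would need 394.2·334 = 131663 J.
36180 J < 131663 J, so only part of the ice melts and the system sits at 0 °C.
Mass melted = 36180/334 ≈ 108.3 g.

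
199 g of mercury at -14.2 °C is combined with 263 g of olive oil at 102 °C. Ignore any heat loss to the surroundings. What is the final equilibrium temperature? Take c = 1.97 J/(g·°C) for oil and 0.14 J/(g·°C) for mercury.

|Q_oil| = |Q_mercury|:
263×1.97×(102 − T) = 199×0.14×(T − (-14.2))
518.11(102 − T) = 27.86(T − (-14.2))
545.97 T = 52452  ⇒  T ≈ 96.07 °C

T_f ≈ 96.1 °C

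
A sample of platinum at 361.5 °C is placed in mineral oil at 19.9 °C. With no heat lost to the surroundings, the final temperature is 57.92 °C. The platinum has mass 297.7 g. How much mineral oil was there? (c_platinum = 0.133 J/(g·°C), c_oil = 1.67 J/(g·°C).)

m ≈ 189 g

|Q_platinum| = |Q_oil|:
297.7·0.133·(361.5 − 57.92) = m·1.67·(57.92 − 19.9)
63.49 m = 12020  ⇒  m ≈ 189.3 g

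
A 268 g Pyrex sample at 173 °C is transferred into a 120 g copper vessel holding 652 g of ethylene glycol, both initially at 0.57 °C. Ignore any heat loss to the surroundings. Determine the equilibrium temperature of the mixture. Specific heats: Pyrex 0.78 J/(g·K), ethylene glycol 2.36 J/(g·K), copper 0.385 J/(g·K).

T_f ≈ 20.7 °C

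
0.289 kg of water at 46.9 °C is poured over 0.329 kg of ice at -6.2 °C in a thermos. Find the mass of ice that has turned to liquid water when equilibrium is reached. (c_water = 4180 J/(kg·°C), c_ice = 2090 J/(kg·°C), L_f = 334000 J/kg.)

m_melted ≈ 0.157 kg

Water can give up m c ΔT = 0.289×4180×46.9 = 56656 J before reaching 0 °C.
Warming the ice to 0 °C takes 0.329×2090×6.2 = 4263.2 J, leaving 52393 J for melting.
Melting all 0.329 kg of ice would need 0.329×334000 = 109886 J.
That's not enough to melt it all — equilibrium is at 0 °C with ice remaining.
m_melted×334000 = 52393  ⇒  m_melted ≈ 0.1569 kg.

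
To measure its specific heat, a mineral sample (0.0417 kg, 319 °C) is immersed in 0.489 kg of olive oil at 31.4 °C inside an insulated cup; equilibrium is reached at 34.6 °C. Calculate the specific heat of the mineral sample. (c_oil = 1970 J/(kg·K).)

Setting the total heat transfer to zero:
0.0417×c×(34.6 − 319) + 0.489×1970×(34.6 − 31.4) = 0
-11.86 c = -3082.7
c = -3082.7/-11.86 ≈ 259.9 J/(kg·K)

c ≈ 260 J/(kg·K)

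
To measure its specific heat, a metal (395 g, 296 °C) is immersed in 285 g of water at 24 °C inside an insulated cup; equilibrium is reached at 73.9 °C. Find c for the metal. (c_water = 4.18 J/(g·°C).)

c ≈ 0.678 J/(g·°C)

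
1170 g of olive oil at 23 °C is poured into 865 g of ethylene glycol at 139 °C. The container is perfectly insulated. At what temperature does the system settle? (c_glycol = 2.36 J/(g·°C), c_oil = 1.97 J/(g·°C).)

T_f ≈ 77.5 °C

T_f is the heat-capacity-weighted average of the initial temperatures:
T_f = (2041.4*139 + 2304.9*23) / (2041.4 + 2304.9)
    = 336767 / 4346.3 ≈ 77.48 °C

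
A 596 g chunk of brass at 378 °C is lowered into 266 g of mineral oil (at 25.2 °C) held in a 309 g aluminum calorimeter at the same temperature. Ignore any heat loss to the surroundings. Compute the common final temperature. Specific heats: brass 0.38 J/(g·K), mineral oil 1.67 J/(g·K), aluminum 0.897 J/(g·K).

T_f ≈ 109.5 °C

T_f = Σ m_i c_i T_i / Σ m_i c_i:
T_f = (226.48*378 + 444.22*25.2 + 277.17*25.2) / (226.48 + 444.22 + 277.17)
    = 103789 / 947.87 ≈ 109.50 °C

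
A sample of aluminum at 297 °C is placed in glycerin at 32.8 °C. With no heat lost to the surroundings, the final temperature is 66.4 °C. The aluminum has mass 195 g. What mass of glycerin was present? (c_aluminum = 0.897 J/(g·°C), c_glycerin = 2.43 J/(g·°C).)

Heat lost by the aluminum = heat gained by the glycerin:
195·0.897·(297 − 66.4) = m·2.43·(66.4 − 32.8)
81.65 m = 40335  ⇒  m ≈ 494 g

m ≈ 494 g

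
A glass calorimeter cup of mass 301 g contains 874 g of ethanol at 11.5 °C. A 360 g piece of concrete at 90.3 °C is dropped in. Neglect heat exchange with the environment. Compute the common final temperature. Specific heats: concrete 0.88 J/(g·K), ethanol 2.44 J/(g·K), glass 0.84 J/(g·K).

T_f ≈ 20.7 °C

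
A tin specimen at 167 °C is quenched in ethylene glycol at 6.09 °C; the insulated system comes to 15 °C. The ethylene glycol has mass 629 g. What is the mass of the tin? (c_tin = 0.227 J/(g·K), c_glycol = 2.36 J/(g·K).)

m ≈ 383 g

Heat lost by the tin = heat gained by the glycol:
m·0.227·(167 − 15) = 629·2.36·(15 − 6.09)
34.5 m = 13226  ⇒  m ≈ 383.3 g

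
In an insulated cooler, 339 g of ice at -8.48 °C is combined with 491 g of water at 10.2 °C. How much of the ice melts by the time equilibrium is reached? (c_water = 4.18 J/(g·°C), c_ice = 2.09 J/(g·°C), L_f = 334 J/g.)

m_melted ≈ 44.7 g

Water can give up m c ΔT = 491×4.18×10.2 = 20934 J before reaching 0 °C.
Of that, 339×2.09×8.48 = 6008.2 J goes to bring the ice to 0 °C, leaving 14926 J.
Melting all 339 g of ice would need 339×334 = 113226 J.
14926 J < 113226 J, so only part of the ice melts and the system sits at 0 °C.
Mass melted = 14926/334 ≈ 44.69 g.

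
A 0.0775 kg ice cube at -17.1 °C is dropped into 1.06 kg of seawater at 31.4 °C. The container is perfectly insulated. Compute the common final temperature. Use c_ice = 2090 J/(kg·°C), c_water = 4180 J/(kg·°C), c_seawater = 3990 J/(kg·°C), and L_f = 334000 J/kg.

T_f ≈ 22.9 °C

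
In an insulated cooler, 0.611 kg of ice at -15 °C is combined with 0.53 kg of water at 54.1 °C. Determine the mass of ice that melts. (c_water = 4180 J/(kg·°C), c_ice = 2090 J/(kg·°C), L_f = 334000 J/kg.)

m_melted ≈ 0.301 kg

Water can give up m c ΔT = 0.53×4180×54.1 = 119853 J before reaching 0 °C.
Warming the ice to 0 °C takes 0.611×2090×15 = 19155 J, leaving 100698 J for melting.
Fully melting the ice requires m_ice L_f = 0.611×334000 = 204074 J.
Since 100698 < 204074 J, not all the ice melts; equilibrium is at 0 °C.
m_melted×334000 = 100698  ⇒  m_melted ≈ 0.3015 kg.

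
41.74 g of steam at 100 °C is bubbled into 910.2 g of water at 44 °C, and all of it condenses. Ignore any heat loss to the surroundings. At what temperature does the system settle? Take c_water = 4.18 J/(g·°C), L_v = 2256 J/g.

Sum of m c ΔT and latent-heat terms is zero:
latent heat released on condensation: 41.74·2256 = 94165; condensate cools 100→T: 41.74·4.18·(T − 100) = 174.47(T − 100); original water: 3804.6(T − 44)
3979.1 T = 94165 + 17447 + 167404 = 279017
T ≈ 70.12 °C, under the boiling point, so the assumption holds.

T_f ≈ 70.1 °C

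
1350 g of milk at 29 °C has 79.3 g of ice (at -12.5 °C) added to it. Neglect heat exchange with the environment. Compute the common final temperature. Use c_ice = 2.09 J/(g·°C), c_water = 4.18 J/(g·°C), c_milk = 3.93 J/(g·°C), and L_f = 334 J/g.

T_f ≈ 22.2 °C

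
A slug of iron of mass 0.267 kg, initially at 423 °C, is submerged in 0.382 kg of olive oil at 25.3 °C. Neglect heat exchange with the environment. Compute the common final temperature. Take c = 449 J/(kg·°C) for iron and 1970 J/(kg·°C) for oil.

|Q_iron| = |Q_oil|:
0.267×449×(423 − T) = 0.382×1970×(T − 25.3)
119.88(423 − T) = 752.54(T − 25.3)
872.42 T = 69750  ⇒  T ≈ 79.95 °C

T_f ≈ 79.9 °C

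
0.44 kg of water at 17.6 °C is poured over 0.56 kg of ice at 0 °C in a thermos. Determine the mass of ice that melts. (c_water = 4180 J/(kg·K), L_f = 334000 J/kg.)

m_melted ≈ 0.0969 kg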